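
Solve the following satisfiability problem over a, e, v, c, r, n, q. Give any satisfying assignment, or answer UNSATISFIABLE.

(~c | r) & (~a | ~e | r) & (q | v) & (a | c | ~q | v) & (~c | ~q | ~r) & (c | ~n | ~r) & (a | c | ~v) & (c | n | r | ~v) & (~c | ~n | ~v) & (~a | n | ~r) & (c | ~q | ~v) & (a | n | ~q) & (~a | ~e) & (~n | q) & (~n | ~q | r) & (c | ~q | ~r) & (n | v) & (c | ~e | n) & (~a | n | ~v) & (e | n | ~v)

Set a = False.
Set e = True.
Set v = True.
  then (a | c | ~v) forces c = True.
  then (~c | ~n | ~v) forces n = False.
  then (a | n | ~q) forces q = False.
  then (~c | r) forces r = True.
All clauses satisfied.

a = False, e = True, v = True, c = True, r = True, n = False, q = False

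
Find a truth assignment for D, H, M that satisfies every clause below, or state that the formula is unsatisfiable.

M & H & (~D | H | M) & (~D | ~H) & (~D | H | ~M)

Unit clause (M) forces M = True.
Unit clause (H) forces H = True.
In (~D | ~H) only ~D is left, so D = False.
Check each clause:
  (M): M holds.
  (H): H holds.
  (~D | H | M): ~D holds.
  (~D | ~H): ~D holds.
  (~D | H | ~M): ~D holds.
All clauses satisfied.

D = False, H = True, M = True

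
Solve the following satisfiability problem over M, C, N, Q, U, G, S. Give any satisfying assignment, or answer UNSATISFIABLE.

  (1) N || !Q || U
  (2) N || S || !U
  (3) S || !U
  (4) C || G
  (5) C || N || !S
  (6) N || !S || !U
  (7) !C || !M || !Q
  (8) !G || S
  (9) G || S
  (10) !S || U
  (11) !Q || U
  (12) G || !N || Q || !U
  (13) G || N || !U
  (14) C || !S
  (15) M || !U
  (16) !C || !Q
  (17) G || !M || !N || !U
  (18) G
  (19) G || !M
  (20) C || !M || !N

M = True, C = True, N = True, Q = False, U = True, G = True, S = True

Unit clause (G) forces G = True.
In (!G || S) only S is left, so S = True.
In (!S || U) only U is left, so U = True.
In (C || !S) only C is left, so C = True.
In (M || !U) only M is left, so M = True.
In (!C || !Q) only !Q is left, so Q = False.
In (N || !S || !U) only N is left, so N = True.
All clauses satisfied.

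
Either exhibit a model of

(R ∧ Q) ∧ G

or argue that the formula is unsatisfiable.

G = True, R = True, Q = True

  R ∧ Q = True
Both conjuncts True, so the formula holds.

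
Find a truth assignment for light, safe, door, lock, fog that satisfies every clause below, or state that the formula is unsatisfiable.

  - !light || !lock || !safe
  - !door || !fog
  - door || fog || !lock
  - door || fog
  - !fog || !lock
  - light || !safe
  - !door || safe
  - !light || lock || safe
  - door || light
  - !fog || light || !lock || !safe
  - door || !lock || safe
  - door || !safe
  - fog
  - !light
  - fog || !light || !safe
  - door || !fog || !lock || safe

The formula is unsatisfiable.

Case light = True:
  Clause (!light) is falsified — contradiction.
Case light = False:
  (light || !safe) forces safe = False.
  (!door || safe) forces door = False.
  Clause (door || light) is falsified — contradiction.
Both cases fail, so the formula is unsatisfiable.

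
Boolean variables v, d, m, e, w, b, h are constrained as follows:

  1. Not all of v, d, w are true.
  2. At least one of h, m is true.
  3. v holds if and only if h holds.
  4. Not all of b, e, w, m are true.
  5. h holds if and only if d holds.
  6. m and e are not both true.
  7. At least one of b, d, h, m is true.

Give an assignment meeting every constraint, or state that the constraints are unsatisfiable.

v = False, d = False, m = True, e = False, w = True, b = False, h = False

  (1) {v, d, w}: 1/3 true — not all ✓
  (2) {h, m}: 1 true — at least one ✓
  (3) v=F, h=F — same ✓
  (4) {b, e, w, m}: 2/4 true — not all ✓
  (5) h=F, d=F — same ✓
  (6) m=T, e=F — not both ✓
  (7) {b, d, h, m}: 1 true — at least one ✓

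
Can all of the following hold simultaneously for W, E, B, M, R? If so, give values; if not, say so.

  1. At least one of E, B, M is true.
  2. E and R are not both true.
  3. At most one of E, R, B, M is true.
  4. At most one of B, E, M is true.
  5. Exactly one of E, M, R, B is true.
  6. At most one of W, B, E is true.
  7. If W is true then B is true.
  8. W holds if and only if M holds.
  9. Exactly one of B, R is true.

W=F, E=F, B=T, M=F, R=F

  (1) {E, B, M}: 1 true — at least one ✓
  (2) E=F, R=F — not both ✓
  (3) {E, R, B, M}: 1 true — at most one ✓
  (4) {B, E, M}: 1 true — at most one ✓
  (5) {E, M, R, B}: 1 true — exactly one ✓
  (6) {W, B, E}: 1 true — at most one ✓
  (7) W=F ⇒ B: vacuous ✓
  (8) W=F, M=F — same ✓
  (9) {B, R}: 1 true — exactly one ✓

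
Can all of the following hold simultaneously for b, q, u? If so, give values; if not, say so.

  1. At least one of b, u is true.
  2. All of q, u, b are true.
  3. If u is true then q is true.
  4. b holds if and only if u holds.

b = True, q = True, u = True

  (1) {b, u}: 2 true — at least one ✓
  (2) {q, u, b}: all 3 true ✓
  (3) u=T ⇒ q: T ✓
  (4) b=T, u=T — same ✓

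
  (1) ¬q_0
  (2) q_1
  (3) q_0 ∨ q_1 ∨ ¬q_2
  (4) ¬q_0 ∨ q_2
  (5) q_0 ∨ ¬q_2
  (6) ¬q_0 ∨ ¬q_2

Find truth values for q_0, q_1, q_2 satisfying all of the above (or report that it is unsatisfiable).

q_0: False, q_1: True, q_2: False

Unit clause (¬q_0) forces q_0 = False.
Unit clause (q_1) forces q_1 = True.
In (q_0 ∨ ¬q_2) only ¬q_2 is left, so q_2 = False.
Check each clause:
  (¬q_0): ¬q_0 holds.
  (q_1): q_1 holds.
  (q_0 ∨ q_1 ∨ ¬q_2): q_1 holds.
  (¬q_0 ∨ q_2): ¬q_0 holds.
  (q_0 ∨ ¬q_2): ¬q_2 holds.
  (¬q_0 ∨ ¬q_2): ¬q_0 holds.
All clauses satisfied.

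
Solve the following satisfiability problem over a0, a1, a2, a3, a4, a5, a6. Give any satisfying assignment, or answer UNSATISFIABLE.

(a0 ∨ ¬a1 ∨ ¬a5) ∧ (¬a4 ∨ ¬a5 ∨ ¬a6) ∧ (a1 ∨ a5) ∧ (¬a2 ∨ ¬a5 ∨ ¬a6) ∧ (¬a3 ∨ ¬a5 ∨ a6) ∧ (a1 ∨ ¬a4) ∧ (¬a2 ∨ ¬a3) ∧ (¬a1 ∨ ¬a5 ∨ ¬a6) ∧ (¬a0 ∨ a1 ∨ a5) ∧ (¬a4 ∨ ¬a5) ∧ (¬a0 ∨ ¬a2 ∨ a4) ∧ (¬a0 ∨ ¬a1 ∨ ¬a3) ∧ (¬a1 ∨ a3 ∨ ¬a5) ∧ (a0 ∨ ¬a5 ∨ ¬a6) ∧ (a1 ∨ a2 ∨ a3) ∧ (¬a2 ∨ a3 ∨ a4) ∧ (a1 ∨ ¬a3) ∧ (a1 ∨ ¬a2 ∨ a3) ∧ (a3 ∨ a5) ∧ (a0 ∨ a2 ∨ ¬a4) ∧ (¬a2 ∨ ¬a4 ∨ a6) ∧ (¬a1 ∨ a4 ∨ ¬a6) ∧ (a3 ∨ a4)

a0=F, a1=T, a2=F, a3=T, a4=F, a5=F, a6=F

Set a0 = False.
Try a1 = False:
  (a1 ∨ a5) forces a5 = True.
  (a1 ∨ ¬a4) forces a4 = False.
  (a0 ∨ ¬a5 ∨ ¬a6) forces a6 = False.
  (¬a3 ∨ ¬a5 ∨ a6) forces a3 = False.
  clause (a3 ∨ a4) is falsified — backtrack.
So a1 = True.
  then (a0 ∨ ¬a1 ∨ ¬a5) forces a5 = False.
  then (a3 ∨ a5) forces a3 = True.
  then (¬a2 ∨ ¬a3) forces a2 = False.
  then (a0 ∨ a2 ∨ ¬a4) forces a4 = False.
  then (¬a1 ∨ a4 ∨ ¬a6) forces a6 = False.
All clauses satisfied.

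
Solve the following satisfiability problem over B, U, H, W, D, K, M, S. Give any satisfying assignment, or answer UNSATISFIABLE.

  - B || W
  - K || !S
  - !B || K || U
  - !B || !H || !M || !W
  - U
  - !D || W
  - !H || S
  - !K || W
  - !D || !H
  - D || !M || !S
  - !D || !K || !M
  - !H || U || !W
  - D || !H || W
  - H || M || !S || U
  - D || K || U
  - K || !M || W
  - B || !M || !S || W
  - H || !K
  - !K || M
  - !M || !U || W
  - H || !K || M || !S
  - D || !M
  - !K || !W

B = True; U = True; H = False; W = True; D = True; K = False; M = False; S = False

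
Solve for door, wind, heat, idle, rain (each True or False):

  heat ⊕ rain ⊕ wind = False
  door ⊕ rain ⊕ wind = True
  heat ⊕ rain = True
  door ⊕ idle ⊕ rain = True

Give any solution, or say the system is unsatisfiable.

door: False, wind: True, heat: True, idle: True, rain: False

heat ⊕ rain ⊕ wind = T ⊕ F ⊕ T = False ✓
door ⊕ rain ⊕ wind = F ⊕ F ⊕ T = True ✓
heat ⊕ rain = T ⊕ F = True ✓
door ⊕ idle ⊕ rain = F ⊕ T ⊕ F = True ✓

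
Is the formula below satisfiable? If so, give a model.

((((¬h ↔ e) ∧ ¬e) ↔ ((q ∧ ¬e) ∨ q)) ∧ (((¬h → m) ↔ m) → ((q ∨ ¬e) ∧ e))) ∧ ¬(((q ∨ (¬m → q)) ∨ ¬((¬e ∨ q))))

UNSATISFIABLE

Case q = True: the conjunct ¬(((q ∨ (¬m → q)) ∨ ¬((¬e ∨ q)))) becomes ¬((True ∨ False)) = False.
Case q = False: the formula simplifies to (¬(((¬h ↔ e) ∧ ¬e)) ∧ (((¬h → m) ↔ m) → (¬e ∧ e))) ∧ ¬((m ∨ ¬(¬e))).
  e = True: the conjunct ¬((m ∨ ¬(¬e))) becomes ¬((m ∨ True)) = False.
  e = False: simplifies to (¬h ∧ ¬(((¬h → m) ↔ m))) ∧ ¬m.
    m = True: the conjunct ¬(((¬h → m) ↔ m)) becomes ¬((True ↔ True)) = False.
    m = False: simplifies to ¬h ∧ ¬(¬h).
      h = True: the conjunct ¬h is False.
      h = False: the conjunct ¬(¬h) becomes ¬(¬False) = False.
Both cases fail — unsatisfiable.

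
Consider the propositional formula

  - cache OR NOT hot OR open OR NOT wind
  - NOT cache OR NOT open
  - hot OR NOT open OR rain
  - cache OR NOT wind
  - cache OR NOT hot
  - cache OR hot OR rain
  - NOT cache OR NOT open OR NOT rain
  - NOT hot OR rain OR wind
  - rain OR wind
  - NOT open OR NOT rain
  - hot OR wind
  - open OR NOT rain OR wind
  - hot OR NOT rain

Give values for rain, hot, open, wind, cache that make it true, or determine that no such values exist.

Set rain = False.
  then (rain OR wind) forces wind = True.
  then (cache OR NOT wind) forces cache = True.
  then (NOT cache OR NOT open) forces open = False.
Set hot = True.
All clauses satisfied.

rain = False, hot = True, open = False, wind = True, cache = True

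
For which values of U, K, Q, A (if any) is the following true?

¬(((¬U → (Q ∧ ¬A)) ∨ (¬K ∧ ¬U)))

U=F, K=T, Q=F, A=F

  ¬(((¬U → (Q ∧ ¬A)) ∨ (¬K ∧ ¬U))) = True
    (¬U → (Q ∧ ¬A)) ∨ (¬K ∧ ¬U) = False
      ¬U → (Q ∧ ¬A) = False
        ¬U = True
        Q ∧ ¬A = False
          ¬A = True
      ¬K ∧ ¬U = False
        ¬K = False
        ¬U = True
The formula evaluates to True.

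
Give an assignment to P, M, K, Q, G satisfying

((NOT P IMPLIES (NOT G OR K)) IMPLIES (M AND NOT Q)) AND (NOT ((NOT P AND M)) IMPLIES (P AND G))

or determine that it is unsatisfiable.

P=F; M=T; K=T; Q=F; G=T

  (NOT P IMPLIES (NOT G OR K)) IMPLIES (M AND NOT Q) = True
    NOT P IMPLIES (NOT G OR K) = True
      NOT P = True
      NOT G OR K = True
        NOT G = False
    M AND NOT Q = True
      NOT Q = True
  NOT ((NOT P AND M)) IMPLIES (P AND G) = True
    NOT ((NOT P AND M)) = False
      NOT P AND M = True
        NOT P = True
    P AND G = False
Both conjuncts True, so the formula holds.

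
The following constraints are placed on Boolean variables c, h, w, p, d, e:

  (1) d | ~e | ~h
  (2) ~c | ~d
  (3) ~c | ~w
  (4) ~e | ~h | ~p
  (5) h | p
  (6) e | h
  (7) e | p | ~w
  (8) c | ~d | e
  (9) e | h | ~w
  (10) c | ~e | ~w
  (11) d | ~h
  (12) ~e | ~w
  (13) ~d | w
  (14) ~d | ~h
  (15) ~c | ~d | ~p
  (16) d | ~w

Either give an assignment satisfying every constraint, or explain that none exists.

c = False; h = False; w = False; p = True; d = False; e = True

Set c = False.
Try h = True:
  (d | ~h) forces d = True.
  clause (~d | ~h) is falsified — backtrack.
So h = False.
  then (h | p) forces p = True.
  then (e | h) forces e = True.
  then (c | ~e | ~w) forces w = False.
  then (~d | w) forces d = False.
All clauses satisfied.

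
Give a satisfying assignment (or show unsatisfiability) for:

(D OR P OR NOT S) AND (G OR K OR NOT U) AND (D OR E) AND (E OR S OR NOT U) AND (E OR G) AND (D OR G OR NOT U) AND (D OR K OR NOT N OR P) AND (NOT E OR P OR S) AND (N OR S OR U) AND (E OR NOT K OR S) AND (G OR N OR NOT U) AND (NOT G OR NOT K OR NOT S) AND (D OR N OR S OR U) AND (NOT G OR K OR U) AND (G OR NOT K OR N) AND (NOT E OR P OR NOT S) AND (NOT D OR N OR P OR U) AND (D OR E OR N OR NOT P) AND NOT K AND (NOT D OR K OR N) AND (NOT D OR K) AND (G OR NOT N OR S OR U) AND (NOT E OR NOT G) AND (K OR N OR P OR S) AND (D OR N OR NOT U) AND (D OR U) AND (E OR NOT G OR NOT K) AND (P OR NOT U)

Unsatisfiable — no assignment works.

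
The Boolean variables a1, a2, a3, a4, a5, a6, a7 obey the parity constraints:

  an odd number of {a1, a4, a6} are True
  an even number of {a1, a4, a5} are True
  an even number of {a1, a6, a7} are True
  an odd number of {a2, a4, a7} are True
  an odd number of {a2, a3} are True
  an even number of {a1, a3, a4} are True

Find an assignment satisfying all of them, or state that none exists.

a1 = False; a2 = False; a3 = True; a4 = True; a5 = True; a6 = False; a7 = False

{a1, a4, a6}: 1 true → odd ✓
{a1, a4, a5}: 2 true → even ✓
{a1, a6, a7}: 0 true → even ✓
{a2, a4, a7}: 1 true → odd ✓
{a2, a3}: 1 true → odd ✓
{a1, a3, a4}: 2 true → even ✓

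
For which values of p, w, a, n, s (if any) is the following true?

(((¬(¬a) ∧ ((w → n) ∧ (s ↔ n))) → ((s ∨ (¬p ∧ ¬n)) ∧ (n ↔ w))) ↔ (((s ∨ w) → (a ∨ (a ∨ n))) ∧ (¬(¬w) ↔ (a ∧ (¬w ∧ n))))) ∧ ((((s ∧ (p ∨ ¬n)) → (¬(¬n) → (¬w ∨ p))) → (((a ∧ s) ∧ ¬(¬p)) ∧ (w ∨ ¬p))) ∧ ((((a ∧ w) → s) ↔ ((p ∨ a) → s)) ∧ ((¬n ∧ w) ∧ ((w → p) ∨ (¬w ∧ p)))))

UNSATISFIABLE

Case w = True: the formula simplifies to ¬(((¬(¬a) ∧ (n ∧ (s ↔ n))) → ((s ∨ (¬p ∧ ¬n)) ∧ n))) ∧ ((((s ∧ (p ∨ ¬n)) → (¬(¬n) → p)) → ((a ∧ s) ∧ ¬(¬p))) ∧ (((a → s) ↔ ((p ∨ a) → s)) ∧ (¬n ∧ p))).
  n = True: the conjunct ¬n is False.
  n = False: the conjunct ¬(((¬(¬a) ∧ (n ∧ (s ↔ n))) → ((s ∨ (¬p ∧ ¬n)) ∧ n))) becomes ¬((False → False)) = False.
Case w = False: the conjunct w is False.
Both cases fail — unsatisfiable.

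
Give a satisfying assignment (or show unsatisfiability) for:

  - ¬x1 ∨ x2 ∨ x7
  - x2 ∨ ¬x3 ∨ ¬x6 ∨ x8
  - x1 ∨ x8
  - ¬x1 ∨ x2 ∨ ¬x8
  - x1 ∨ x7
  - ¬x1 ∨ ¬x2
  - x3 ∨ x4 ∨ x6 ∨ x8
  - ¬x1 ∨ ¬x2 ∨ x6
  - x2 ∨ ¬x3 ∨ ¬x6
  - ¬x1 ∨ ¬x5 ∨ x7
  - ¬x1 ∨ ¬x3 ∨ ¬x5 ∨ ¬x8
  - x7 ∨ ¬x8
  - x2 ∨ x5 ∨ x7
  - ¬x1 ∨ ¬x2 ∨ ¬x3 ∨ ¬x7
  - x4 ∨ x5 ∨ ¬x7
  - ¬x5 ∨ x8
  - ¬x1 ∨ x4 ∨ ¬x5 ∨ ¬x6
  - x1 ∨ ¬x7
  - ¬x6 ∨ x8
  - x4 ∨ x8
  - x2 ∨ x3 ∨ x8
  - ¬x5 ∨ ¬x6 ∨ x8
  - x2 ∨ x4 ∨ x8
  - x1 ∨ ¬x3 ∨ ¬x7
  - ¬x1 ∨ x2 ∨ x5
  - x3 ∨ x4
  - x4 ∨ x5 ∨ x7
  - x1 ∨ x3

Unsatisfiable — no assignment works.

Case x1 = True:
  (¬x1 ∨ ¬x2) forces x2 = False.
  (¬x1 ∨ x2 ∨ x7) forces x7 = True.
  (¬x1 ∨ x2 ∨ ¬x8) forces x8 = False.
  (¬x5 ∨ x8) forces x5 = False.
  Clause (¬x1 ∨ x2 ∨ x5) is falsified — contradiction.
Case x1 = False:
  (x1 ∨ x8) forces x8 = True.
  (x1 ∨ x7) forces x7 = True.
  Clause (x1 ∨ ¬x7) is falsified — contradiction.
Both cases fail, so the formula is unsatisfiable.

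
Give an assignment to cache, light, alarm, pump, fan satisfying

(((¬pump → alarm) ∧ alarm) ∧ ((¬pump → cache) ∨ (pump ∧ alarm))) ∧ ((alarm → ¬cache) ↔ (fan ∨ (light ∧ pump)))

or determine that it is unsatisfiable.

cache = False, light = True, alarm = True, pump = True, fan = True

  ((¬pump → alarm) ∧ alarm) ∧ ((¬pump → cache) ∨ (pump ∧ alarm)) = True
    (¬pump → alarm) ∧ alarm = True
      ¬pump → alarm = True
        ¬pump = False
    (¬pump → cache) ∨ (pump ∧ alarm) = True
      ¬pump → cache = True
        ¬pump = False
      pump ∧ alarm = True
  (alarm → ¬cache) ↔ (fan ∨ (light ∧ pump)) = True
    alarm → ¬cache = True
      ¬cache = True
    fan ∨ (light ∧ pump) = True
      light ∧ pump = True
Both conjuncts True, so the formula holds.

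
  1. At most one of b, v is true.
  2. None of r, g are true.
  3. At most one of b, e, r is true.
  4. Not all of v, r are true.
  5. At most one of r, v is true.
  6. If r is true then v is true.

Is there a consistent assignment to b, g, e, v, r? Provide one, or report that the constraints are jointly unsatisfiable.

b: False, g: False, e: False, v: True, r: False

  (1) {b, v}: 1 true — at most one ✓
  (2) {r, g}: 0 true — none ✓
  (3) {b, e, r}: 0 true — at most one ✓
  (4) {v, r}: 1/2 true — not all ✓
  (5) {r, v}: 1 true — at most one ✓
  (6) r=F ⇒ v: vacuous ✓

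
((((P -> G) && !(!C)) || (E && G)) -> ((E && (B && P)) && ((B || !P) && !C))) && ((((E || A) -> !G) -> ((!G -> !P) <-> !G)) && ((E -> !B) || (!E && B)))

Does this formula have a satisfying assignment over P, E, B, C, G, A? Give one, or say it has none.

P = False, E = True, B = False, C = False, G = False, A = True

  (((P -> G) && !(!C)) || (E && G)) -> ((E && (B && P)) && ((B || !P) && !C)) = True
    ((P -> G) && !(!C)) || (E && G) = False
      (P -> G) && !(!C) = False
        P -> G = True
        !(!C) = False
          !C = True
      E && G = False
    (E && (B && P)) && ((B || !P) && !C) = False
      E && (B && P) = False
        B && P = False
      (B || !P) && !C = True
        B || !P = True
          !P = True
        !C = True
  (((E || A) -> !G) -> ((!G -> !P) <-> !G)) && ((E -> !B) || (!E && B)) = True
    ((E || A) -> !G) -> ((!G -> !P) <-> !G) = True
      (E || A) -> !G = True
        E || A = True
        !G = True
      (!G -> !P) <-> !G = True
        !G -> !P = True
          !G = True
          !P = True
        !G = True
    (E -> !B) || (!E && B) = True
      E -> !B = True
        !B = True
      !E && B = False
        !E = False
Both conjuncts True, so the formula holds.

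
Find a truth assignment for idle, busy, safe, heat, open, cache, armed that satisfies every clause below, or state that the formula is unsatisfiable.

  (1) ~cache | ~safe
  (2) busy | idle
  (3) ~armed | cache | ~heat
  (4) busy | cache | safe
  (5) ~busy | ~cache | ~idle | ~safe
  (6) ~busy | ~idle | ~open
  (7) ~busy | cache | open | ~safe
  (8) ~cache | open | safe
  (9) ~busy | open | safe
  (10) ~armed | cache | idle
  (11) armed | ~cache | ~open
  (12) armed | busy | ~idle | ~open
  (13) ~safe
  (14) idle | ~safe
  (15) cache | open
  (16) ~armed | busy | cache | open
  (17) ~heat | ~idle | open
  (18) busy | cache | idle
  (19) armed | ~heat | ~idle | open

idle = False, busy = True, safe = False, heat = True, open = True, cache = True, armed = True

Unit clause (~safe) forces safe = False.
Set idle = False.
  then (busy | idle) forces busy = True.
  then (~busy | open | safe) forces open = True.
Set heat = True.
Set cache = True.
  then (armed | ~cache | ~open) forces armed = True.
All clauses satisfied.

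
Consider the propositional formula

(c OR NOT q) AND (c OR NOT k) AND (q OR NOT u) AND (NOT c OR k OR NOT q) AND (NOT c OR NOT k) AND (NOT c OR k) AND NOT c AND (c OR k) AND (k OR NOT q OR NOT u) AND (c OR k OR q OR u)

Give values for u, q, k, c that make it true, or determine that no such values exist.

No satisfying assignment exists.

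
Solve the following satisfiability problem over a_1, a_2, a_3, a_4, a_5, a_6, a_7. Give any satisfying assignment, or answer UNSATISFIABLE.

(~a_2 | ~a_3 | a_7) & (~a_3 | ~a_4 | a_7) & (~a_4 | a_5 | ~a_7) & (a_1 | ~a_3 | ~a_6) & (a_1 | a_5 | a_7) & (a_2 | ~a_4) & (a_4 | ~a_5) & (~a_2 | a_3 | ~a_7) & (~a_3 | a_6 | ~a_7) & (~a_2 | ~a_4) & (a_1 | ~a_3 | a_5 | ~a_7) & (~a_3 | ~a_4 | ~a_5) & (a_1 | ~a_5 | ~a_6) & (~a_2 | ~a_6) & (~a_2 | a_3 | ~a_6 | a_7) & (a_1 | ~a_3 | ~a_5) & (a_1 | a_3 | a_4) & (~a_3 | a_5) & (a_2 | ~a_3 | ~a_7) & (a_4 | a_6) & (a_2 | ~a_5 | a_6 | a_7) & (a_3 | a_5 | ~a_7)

a_1=T; a_2=F; a_3=F; a_4=F; a_5=F; a_6=T; a_7=F

Set a_1 = True.
Try a_2 = True:
  (~a_2 | ~a_4) forces a_4 = False.
  (a_4 | ~a_5) forces a_5 = False.
  (~a_2 | ~a_6) forces a_6 = False.
  clause (a_4 | a_6) is falsified — backtrack.
So a_2 = False.
  then (a_2 | ~a_4) forces a_4 = False.
  then (a_4 | ~a_5) forces a_5 = False.
  then (~a_3 | a_5) forces a_3 = False.
  then (a_4 | a_6) forces a_6 = True.
  then (a_3 | a_5 | ~a_7) forces a_7 = False.
All clauses satisfied.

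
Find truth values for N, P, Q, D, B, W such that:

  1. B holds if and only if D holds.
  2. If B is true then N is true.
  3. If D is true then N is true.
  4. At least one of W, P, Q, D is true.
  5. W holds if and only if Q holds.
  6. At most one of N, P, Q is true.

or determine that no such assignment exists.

N: True, P: False, Q: False, D: True, B: True, W: False

  (1) B=T, D=T — same ✓
  (2) B=T ⇒ N: T ✓
  (3) D=T ⇒ N: T ✓
  (4) {W, P, Q, D}: 1 true — at least one ✓
  (5) W=F, Q=F — same ✓
  (6) {N, P, Q}: 1 true — at most one ✓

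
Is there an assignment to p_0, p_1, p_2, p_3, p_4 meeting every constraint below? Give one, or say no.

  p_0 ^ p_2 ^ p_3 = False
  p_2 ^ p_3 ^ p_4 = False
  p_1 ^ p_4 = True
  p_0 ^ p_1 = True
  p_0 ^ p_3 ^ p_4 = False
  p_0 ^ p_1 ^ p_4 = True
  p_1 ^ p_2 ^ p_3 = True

p_0=F, p_1=T, p_2=F, p_3=F, p_4=F

p_0 ^ p_2 ^ p_3 = F ^ F ^ F = False ✓
p_2 ^ p_3 ^ p_4 = F ^ F ^ F = False ✓
p_1 ^ p_4 = T ^ F = True ✓
p_0 ^ p_1 = F ^ T = True ✓
p_0 ^ p_3 ^ p_4 = F ^ F ^ F = False ✓
p_0 ^ p_1 ^ p_4 = F ^ T ^ F = True ✓
p_1 ^ p_2 ^ p_3 = T ^ F ^ F = True ✓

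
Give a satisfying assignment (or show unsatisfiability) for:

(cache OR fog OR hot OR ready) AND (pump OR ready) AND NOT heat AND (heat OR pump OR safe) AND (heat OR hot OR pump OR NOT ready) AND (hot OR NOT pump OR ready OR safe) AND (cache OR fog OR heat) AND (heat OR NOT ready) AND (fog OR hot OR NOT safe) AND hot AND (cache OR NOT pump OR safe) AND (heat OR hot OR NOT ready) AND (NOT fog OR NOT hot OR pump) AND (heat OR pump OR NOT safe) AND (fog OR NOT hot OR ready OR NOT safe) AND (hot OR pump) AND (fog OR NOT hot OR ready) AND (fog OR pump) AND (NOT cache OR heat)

ready: False, fog: True, heat: False, hot: True, pump: True, safe: True, cache: False

Unit clause (NOT heat) forces heat = False.
In (heat OR NOT ready) only NOT ready is left, so ready = False.
Unit clause (hot) forces hot = True.
In (fog OR NOT hot OR ready) only fog is left, so fog = True.
In (NOT cache OR heat) only NOT cache is left, so cache = False.
In (pump OR ready) only pump is left, so pump = True.
In (cache OR NOT pump OR safe) only safe is left, so safe = True.
All clauses satisfied.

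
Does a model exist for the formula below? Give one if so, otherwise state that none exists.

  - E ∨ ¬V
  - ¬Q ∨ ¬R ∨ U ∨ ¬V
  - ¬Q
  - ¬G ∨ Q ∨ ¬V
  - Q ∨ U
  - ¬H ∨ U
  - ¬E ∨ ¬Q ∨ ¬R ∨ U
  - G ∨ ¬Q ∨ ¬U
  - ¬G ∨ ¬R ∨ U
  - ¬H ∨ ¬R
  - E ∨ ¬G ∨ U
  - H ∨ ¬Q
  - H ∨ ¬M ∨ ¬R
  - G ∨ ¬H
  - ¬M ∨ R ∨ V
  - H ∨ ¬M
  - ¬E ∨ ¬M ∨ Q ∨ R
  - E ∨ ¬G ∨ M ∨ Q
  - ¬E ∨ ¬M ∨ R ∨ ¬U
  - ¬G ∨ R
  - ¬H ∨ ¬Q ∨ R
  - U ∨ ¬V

Unit clause (¬Q) forces Q = False.
In (Q ∨ U) only U is left, so U = True.
Try H = True:
  (¬H ∨ ¬R) forces R = False.
  (G ∨ ¬H) forces G = True.
  clause (¬G ∨ R) is falsified — backtrack.
So H = False.
  then (H ∨ ¬M) forces M = False.
Set G = False.
Set E = True.
Set V = False.
Set R = False.
All clauses satisfied.

Q = False, H = False, G = False, U = True, E = True, M = False, V = False, R = False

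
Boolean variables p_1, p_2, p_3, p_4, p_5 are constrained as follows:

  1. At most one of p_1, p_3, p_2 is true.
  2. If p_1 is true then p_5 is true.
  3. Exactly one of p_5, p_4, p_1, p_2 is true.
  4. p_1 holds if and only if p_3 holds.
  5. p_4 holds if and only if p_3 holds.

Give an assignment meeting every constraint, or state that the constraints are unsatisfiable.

p_1 = False, p_2 = True, p_3 = False, p_4 = False, p_5 = False

  (1) {p_1, p_3, p_2}: 1 true — at most one ✓
  (2) p_1=F ⇒ p_5: vacuous ✓
  (3) {p_5, p_4, p_1, p_2}: 1 true — exactly one ✓
  (4) p_1=F, p_3=F — same ✓
  (5) p_4=F, p_3=F — same ✓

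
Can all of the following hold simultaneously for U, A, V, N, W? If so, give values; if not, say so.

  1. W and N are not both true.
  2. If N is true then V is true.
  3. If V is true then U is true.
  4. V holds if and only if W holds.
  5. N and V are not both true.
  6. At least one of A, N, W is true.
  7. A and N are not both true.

U=T; A=T; V=T; N=F; W=T

  (1) W=T, N=F — not both ✓
  (2) N=F ⇒ V: vacuous ✓
  (3) V=T ⇒ U: T ✓
  (4) V=T, W=T — same ✓
  (5) N=F, V=T — not both ✓
  (6) {A, N, W}: 2 true — at least one ✓
  (7) A=T, N=F — not both ✓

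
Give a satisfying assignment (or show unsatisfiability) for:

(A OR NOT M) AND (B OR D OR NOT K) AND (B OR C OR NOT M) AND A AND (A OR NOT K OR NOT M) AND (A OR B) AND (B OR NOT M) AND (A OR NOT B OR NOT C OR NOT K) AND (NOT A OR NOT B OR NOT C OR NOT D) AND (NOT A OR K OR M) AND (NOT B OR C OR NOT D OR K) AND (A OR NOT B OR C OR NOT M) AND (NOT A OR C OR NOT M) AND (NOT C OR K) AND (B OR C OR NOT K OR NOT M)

C: True, A: True, D: True, B: False, M: False, K: True

Unit clause (A) forces A = True.
Set C = True.
  then (NOT C OR K) forces K = True.
Set D = True.
  then (NOT A OR NOT B OR NOT C OR NOT D) forces B = False.
  then (B OR NOT M) forces M = False.
All clauses satisfied.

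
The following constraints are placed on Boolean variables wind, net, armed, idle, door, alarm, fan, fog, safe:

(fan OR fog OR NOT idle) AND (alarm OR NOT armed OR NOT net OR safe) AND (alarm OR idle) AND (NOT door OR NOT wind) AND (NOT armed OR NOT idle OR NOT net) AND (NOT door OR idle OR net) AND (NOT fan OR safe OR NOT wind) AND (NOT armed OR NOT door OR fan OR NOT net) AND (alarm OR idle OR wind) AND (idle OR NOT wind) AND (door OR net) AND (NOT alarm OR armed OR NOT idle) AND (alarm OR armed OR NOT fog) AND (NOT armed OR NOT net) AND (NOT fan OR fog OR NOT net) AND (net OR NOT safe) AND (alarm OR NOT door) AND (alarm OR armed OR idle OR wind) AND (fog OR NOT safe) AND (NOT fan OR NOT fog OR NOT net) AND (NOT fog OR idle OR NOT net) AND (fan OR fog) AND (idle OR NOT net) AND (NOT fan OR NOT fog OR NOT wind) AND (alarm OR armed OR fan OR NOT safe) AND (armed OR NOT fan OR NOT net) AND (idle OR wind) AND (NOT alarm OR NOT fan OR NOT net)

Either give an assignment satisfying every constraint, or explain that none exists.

wind = False, net = False, armed = True, idle = True, door = True, alarm = True, fan = False, fog = True, safe = False

Set wind = False.
  then (idle OR wind) forces idle = True.
Try net = True:
  (NOT armed OR NOT idle OR NOT net) forces armed = False.
  (NOT alarm OR armed OR NOT idle) forces alarm = False.
  (alarm OR armed OR NOT fog) forces fog = False.
  (fan OR fog OR NOT idle) forces fan = True.
  clause (NOT fan OR fog OR NOT net) is falsified — backtrack.
So net = False.
  then (door OR net) forces door = True.
  then (net OR NOT safe) forces safe = False.
  then (alarm OR NOT door) forces alarm = True.
  then (NOT alarm OR armed OR NOT idle) forces armed = True.
Set fan = False.
  then (fan OR fog OR NOT idle) forces fog = True.
All clauses satisfied.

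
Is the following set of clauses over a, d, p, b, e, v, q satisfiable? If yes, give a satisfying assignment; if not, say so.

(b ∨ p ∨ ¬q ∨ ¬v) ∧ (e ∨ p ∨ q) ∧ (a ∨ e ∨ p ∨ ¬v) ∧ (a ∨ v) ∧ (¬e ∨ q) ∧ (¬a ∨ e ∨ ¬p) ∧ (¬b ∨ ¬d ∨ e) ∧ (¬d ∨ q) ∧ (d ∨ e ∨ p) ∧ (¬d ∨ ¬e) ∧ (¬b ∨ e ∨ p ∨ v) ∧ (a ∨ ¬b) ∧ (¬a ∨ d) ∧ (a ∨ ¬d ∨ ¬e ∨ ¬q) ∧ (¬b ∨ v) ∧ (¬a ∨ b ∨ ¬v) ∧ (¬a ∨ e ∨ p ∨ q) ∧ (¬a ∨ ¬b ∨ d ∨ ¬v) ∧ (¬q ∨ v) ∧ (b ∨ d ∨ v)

a: False, d: False, p: True, b: False, e: False, v: True, q: True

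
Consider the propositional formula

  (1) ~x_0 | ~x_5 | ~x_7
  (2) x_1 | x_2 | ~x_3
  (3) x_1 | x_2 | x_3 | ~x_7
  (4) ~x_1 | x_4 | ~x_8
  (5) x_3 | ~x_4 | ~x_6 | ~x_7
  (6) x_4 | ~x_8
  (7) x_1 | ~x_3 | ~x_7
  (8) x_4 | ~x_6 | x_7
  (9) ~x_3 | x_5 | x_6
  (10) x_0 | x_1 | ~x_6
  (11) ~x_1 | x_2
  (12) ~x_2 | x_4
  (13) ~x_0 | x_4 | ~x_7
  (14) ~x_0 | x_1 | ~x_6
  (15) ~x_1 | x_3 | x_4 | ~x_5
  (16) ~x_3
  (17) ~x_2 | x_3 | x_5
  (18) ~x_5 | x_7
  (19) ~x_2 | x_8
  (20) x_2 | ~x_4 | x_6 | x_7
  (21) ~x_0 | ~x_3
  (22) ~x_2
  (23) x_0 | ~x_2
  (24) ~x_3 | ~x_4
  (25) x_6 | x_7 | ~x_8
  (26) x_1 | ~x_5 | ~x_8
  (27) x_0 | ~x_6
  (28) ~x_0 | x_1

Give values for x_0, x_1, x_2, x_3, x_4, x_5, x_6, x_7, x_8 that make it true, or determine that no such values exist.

x_0 = False, x_1 = False, x_2 = False, x_3 = False, x_4 = False, x_5 = False, x_6 = False, x_7 = False, x_8 = False

Unit clause (~x_3) forces x_3 = False.
Unit clause (~x_2) forces x_2 = False.
In (~x_1 | x_2) only ~x_1 is left, so x_1 = False.
In (~x_0 | x_1) only ~x_0 is left, so x_0 = False.
In (x_1 | x_2 | x_3 | ~x_7) only ~x_7 is left, so x_7 = False.
In (x_0 | x_1 | ~x_6) only ~x_6 is left, so x_6 = False.
In (~x_5 | x_7) only ~x_5 is left, so x_5 = False.
In (x_2 | ~x_4 | x_6 | x_7) only ~x_4 is left, so x_4 = False.
In (x_6 | x_7 | ~x_8) only ~x_8 is left, so x_8 = False.
All clauses satisfied.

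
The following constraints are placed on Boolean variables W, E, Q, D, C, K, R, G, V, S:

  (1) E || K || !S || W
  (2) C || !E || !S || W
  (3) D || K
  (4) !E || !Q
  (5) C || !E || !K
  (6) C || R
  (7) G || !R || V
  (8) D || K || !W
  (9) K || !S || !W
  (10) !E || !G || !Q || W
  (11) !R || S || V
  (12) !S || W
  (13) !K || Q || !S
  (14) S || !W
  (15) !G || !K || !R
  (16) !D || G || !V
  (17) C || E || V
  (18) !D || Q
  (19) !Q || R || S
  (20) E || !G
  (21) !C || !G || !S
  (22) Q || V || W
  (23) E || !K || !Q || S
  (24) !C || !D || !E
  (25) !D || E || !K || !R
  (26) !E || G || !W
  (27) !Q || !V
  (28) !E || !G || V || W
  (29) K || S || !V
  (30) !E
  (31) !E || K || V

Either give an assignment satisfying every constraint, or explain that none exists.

Unit clause (!E) forces E = False.
In (E || !G) only !G is left, so G = False.
Set W = False.
  then (!S || W) forces S = False.
Set Q = False.
  then (!D || Q) forces D = False.
  then (Q || V || W) forces V = True.
  then (K || S || !V) forces K = True.
Set C = True.
Set R = False.
All clauses satisfied.

W: False, E: False, Q: False, D: False, C: True, K: True, R: False, G: False, V: True, S: False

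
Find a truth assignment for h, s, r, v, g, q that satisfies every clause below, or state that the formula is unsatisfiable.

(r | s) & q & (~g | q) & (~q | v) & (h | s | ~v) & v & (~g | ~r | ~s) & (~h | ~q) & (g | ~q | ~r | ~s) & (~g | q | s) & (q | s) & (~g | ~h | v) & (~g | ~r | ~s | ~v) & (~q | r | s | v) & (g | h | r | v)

h = False, s = True, r = False, v = True, g = False, q = True

Unit clause (q) forces q = True.
In (~q | v) only v is left, so v = True.
In (~h | ~q) only ~h is left, so h = False.
In (h | s | ~v) only s is left, so s = True.
Try r = True:
  (~g | ~r | ~s) forces g = False.
  clause (g | ~q | ~r | ~s) is falsified — backtrack.
So r = False.
Set g = False.
All clauses satisfied.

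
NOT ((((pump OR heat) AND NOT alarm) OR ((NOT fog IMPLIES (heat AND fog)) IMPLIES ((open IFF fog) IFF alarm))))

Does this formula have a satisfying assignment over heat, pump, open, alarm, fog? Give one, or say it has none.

heat=T, pump=T, open=F, alarm=T, fog=T

  NOT ((((pump OR heat) AND NOT alarm) OR ((NOT fog IMPLIES (heat AND fog)) IMPLIES ((open IFF fog) IFF alarm)))) = True
    ((pump OR heat) AND NOT alarm) OR ((NOT fog IMPLIES (heat AND fog)) IMPLIES ((open IFF fog) IFF alarm)) = False
      (pump OR heat) AND NOT alarm = False
        pump OR heat = True
        NOT alarm = False
      (NOT fog IMPLIES (heat AND fog)) IMPLIES ((open IFF fog) IFF alarm) = False
        NOT fog IMPLIES (heat AND fog) = True
          NOT fog = False
          heat AND fog = True
        (open IFF fog) IFF alarm = False
          open IFF fog = False
The formula evaluates to True.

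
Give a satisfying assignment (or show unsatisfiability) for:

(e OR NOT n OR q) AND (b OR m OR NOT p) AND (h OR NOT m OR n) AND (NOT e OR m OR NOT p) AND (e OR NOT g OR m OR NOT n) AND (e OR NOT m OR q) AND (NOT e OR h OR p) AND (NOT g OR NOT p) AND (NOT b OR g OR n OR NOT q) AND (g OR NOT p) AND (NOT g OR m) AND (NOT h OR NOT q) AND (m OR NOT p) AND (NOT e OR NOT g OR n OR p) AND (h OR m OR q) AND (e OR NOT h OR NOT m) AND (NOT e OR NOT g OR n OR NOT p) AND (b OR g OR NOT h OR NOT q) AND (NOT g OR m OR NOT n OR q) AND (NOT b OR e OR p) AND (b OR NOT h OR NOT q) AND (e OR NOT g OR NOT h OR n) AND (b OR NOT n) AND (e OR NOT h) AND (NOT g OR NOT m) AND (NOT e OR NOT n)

Set q = False.
Set b = False.
  then (b OR NOT n) forces n = False.
Set g = False.
  then (g OR NOT p) forces p = False.
Try h = False:
  (h OR NOT m OR n) forces m = False.
  clause (h OR m OR q) is falsified — backtrack.
So h = True.
  then (e OR NOT h) forces e = True.
Set m = False.
All clauses satisfied.

q: False, b: False, n: False, g: False, p: False, h: True, e: True, m: False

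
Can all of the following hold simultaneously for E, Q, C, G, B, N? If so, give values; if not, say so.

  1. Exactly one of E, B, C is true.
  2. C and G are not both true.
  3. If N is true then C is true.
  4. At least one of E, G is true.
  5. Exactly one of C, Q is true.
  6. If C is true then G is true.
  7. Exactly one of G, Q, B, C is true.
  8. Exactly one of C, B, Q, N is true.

E = True; Q = True; C = False; G = False; B = False; N = False

  (1) {E, B, C}: 1 true — exactly one ✓
  (2) C=F, G=F — not both ✓
  (3) N=F ⇒ C: vacuous ✓
  (4) {E, G}: 1 true — at least one ✓
  (5) {C, Q}: 1 true — exactly one ✓
  (6) C=F ⇒ G: vacuous ✓
  (7) {G, Q, B, C}: 1 true — exactly one ✓
  (8) {C, B, Q, N}: 1 true — exactly one ✓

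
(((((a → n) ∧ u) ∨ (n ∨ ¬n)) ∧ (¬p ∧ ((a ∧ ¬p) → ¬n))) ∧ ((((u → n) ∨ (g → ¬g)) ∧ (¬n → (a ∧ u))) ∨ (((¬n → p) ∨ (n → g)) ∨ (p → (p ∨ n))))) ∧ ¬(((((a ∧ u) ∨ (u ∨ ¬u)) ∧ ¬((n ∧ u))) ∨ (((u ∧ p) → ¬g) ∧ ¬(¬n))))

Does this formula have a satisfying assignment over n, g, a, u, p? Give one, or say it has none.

Case p = True: the conjunct ¬p is False.
Case p = False: the formula simplifies to ((((a → n) ∧ u) ∨ (n ∨ ¬n)) ∧ (a → ¬n)) ∧ ¬(((((a ∧ u) ∨ (u ∨ ¬u)) ∧ ¬((n ∧ u))) ∨ ¬(¬n))).
  n = True: the conjunct ¬(((((a ∧ u) ∨ (u ∨ ¬u)) ∧ ¬((n ∧ u))) ∨ ¬(¬n))) becomes ¬(((((a ∧ u) ∨ (u ∨ ¬u)) ∧ ¬u) ∨ True)) = False.
  n = False: simplifies to ¬(((a ∧ u) ∨ (u ∨ ¬u))).
    u = True: this becomes ¬((a ∨ True)) = False.
    u = False: this becomes ¬((False ∨ True)) = False.
Both cases fail — unsatisfiable.

No satisfying assignment exists.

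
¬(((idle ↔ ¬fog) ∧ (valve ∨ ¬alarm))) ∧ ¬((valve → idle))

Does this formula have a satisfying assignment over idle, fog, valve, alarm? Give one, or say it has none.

idle = False; fog = False; valve = True; alarm = False

  ¬(((idle ↔ ¬fog) ∧ (valve ∨ ¬alarm))) = True
    (idle ↔ ¬fog) ∧ (valve ∨ ¬alarm) = False
      idle ↔ ¬fog = False
        ¬fog = True
      valve ∨ ¬alarm = True
        ¬alarm = True
  ¬((valve → idle)) = True
    valve → idle = False
Both conjuncts True, so the formula holds.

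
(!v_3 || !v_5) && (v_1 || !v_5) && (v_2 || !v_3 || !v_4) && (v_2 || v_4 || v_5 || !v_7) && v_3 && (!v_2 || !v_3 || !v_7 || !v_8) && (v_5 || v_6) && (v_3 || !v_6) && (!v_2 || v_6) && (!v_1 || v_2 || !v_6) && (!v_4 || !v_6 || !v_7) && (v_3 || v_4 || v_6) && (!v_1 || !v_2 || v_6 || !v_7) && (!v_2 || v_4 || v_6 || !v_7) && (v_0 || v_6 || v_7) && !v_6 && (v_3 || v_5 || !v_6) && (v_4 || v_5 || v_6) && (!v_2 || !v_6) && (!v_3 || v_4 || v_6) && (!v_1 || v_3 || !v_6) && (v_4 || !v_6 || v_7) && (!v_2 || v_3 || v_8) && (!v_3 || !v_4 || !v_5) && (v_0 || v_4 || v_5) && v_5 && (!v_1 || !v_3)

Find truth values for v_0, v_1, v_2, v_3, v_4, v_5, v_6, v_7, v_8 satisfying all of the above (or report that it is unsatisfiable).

Case v_3 = True:
  (!v_3 || !v_5) forces v_5 = False.
  Clause (v_5) is falsified — contradiction.
Case v_3 = False:
  Clause (v_3) is falsified — contradiction.
Both cases fail, so the formula is unsatisfiable.

Unsatisfiable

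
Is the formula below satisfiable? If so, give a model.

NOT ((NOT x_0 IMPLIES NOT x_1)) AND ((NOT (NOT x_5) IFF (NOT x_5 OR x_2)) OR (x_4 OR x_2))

x_0: False; x_1: True; x_2: True; x_4: False; x_5: False

  NOT ((NOT x_0 IMPLIES NOT x_1)) = True
    NOT x_0 IMPLIES NOT x_1 = False
      NOT x_0 = True
      NOT x_1 = False
  (NOT (NOT x_5) IFF (NOT x_5 OR x_2)) OR (x_4 OR x_2) = True
    NOT (NOT x_5) IFF (NOT x_5 OR x_2) = False
      NOT (NOT x_5) = False
        NOT x_5 = True
      NOT x_5 OR x_2 = True
        NOT x_5 = True
    x_4 OR x_2 = True
Both conjuncts True, so the formula holds.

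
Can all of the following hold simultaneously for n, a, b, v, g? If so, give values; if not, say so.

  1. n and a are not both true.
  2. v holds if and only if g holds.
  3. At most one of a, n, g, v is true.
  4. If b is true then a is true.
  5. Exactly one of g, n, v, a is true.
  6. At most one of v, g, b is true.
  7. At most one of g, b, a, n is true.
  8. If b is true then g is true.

n = False; a = True; b = False; v = False; g = False

  (1) n=F, a=T — not both ✓
  (2) v=F, g=F — same ✓
  (3) {a, n, g, v}: 1 true — at most one ✓
  (4) b=F ⇒ a: vacuous ✓
  (5) {g, n, v, a}: 1 true — exactly one ✓
  (6) {v, g, b}: 0 true — at most one ✓
  (7) {g, b, a, n}: 1 true — at most one ✓
  (8) b=F ⇒ g: vacuous ✓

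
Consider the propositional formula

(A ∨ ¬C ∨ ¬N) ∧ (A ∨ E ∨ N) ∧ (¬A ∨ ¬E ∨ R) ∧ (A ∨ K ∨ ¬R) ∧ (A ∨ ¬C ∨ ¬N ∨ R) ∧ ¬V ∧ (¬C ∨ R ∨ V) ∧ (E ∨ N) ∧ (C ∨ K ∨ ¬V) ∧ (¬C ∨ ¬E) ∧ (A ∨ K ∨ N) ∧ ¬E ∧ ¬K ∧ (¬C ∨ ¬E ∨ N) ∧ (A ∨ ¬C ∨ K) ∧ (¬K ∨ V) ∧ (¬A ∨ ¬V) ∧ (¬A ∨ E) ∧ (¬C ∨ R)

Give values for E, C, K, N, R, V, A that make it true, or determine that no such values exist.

E: False, C: False, K: False, N: True, R: False, V: False, A: False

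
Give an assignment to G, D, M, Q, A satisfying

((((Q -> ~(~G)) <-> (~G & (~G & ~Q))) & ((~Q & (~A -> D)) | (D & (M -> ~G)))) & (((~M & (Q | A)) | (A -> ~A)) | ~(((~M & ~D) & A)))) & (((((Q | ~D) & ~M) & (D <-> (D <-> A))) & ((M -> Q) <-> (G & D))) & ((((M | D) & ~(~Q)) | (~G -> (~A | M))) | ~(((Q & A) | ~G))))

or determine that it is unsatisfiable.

Case G = True: the conjunct (Q -> ~(~G)) <-> (~G & (~G & ~Q)) becomes (Q -> True) <-> (False & False) = False.
Case G = False: the formula simplifies to (((~Q <-> ~Q) & ((~Q & (~A -> D)) | D)) & (((~M & (Q | A)) | (A -> ~A)) | ~(((~M & ~D) & A)))) & (((((Q | ~D) & ~M) & (D <-> (D <-> A))) & ~((M -> Q))) & (((M | D) & ~(~Q)) | (~A | M))).
  M = True: the conjunct ~M is False.
  M = False: the conjunct ~((M -> Q)) becomes ~((False -> Q)) = False.
Both cases fail — unsatisfiable.

Unsatisfiable — no assignment works.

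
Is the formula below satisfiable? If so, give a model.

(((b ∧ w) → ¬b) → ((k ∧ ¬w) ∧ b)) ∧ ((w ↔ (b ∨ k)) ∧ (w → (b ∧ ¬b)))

UNSATISFIABLE

Case b = True: the formula simplifies to (¬w → (k ∧ ¬w)) ∧ (w ∧ ¬w).
  w = True: the conjunct ¬w is False.
  w = False: the conjunct w is False.
Case b = False: the conjunct ((b ∧ w) → ¬b) → ((k ∧ ¬w) ∧ b) becomes (False → True) → ((k ∧ ¬w) ∧ False) = False.
Both cases fail — unsatisfiable.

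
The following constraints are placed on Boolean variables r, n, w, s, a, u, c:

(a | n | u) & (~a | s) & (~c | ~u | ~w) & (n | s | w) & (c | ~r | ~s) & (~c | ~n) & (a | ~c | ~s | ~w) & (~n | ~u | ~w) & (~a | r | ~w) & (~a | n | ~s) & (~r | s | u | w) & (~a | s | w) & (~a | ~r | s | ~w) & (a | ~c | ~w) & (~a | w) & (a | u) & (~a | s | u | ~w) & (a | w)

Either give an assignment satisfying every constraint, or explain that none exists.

Set r = False.
Set n = False.
Set w = True.
  then (~a | r | ~w) forces a = False.
  then (a | ~c | ~w) forces c = False.
  then (a | u) forces u = True.
Set s = True.
All clauses satisfied.

r = False, n = False, w = True, s = True, a = False, u = True, c = False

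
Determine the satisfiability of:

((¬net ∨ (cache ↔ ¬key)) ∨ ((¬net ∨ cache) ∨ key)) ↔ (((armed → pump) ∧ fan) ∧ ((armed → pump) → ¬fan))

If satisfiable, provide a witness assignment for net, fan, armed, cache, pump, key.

net: True; fan: False; armed: False; cache: False; pump: True; key: False

  ((¬net ∨ (cache ↔ ¬key)) ∨ ((¬net ∨ cache) ∨ key)) ↔ (((armed → pump) ∧ fan) ∧ ((armed → pump) → ¬fan)) = True
    (¬net ∨ (cache ↔ ¬key)) ∨ ((¬net ∨ cache) ∨ key) = False
      ¬net ∨ (cache ↔ ¬key) = False
        ¬net = False
        cache ↔ ¬key = False
          ¬key = True
      (¬net ∨ cache) ∨ key = False
        ¬net ∨ cache = False
          ¬net = False
    ((armed → pump) ∧ fan) ∧ ((armed → pump) → ¬fan) = False
      (armed → pump) ∧ fan = False
        armed → pump = True
      (armed → pump) → ¬fan = True
        armed → pump = True
        ¬fan = True
The formula evaluates to True.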